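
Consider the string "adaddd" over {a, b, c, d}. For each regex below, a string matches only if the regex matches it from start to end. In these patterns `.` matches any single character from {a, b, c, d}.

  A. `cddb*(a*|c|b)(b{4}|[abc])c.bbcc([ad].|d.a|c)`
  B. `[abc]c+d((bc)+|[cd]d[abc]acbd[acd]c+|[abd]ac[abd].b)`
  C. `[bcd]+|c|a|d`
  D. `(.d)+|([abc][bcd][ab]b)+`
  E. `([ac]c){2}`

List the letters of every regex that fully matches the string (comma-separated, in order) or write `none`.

A → no match — must start with "cdd"
B → no match
C → no match
D → match
E → no match — must end with "c"

D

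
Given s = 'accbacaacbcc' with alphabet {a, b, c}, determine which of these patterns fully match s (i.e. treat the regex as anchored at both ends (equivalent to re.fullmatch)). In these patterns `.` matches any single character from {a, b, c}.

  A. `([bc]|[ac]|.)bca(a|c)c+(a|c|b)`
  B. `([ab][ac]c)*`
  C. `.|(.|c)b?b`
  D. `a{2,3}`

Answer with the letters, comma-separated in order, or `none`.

A → no match
B → match
C → no match
D → no match — must end with 'a'

B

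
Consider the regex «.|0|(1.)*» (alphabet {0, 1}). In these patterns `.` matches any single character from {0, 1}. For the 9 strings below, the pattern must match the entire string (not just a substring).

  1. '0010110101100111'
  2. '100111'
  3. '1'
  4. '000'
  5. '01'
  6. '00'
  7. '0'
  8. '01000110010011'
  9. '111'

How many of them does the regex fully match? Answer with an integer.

2

1 → no match
2. '100111' → no match
3. '1' → match
4. '000' → no match
5. '01' → no match
6. '00' → no match
7. '0' → match
8 → no match
9. '111' → no match
Total matched: 2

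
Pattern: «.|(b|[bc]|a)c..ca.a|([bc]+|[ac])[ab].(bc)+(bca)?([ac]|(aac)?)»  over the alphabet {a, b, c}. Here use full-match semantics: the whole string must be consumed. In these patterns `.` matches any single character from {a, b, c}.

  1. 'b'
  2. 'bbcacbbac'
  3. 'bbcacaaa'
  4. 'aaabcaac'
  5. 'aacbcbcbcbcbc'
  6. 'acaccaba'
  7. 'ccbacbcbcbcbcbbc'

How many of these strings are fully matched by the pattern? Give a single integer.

1. 'b' → match
2. 'bbcacbbac' → no match
3. 'bbcacaaa' → no match
4. 'aaabcaac' → match
5 → match
6. 'acaccaba' → match
7 → no match
Total matched: 4

4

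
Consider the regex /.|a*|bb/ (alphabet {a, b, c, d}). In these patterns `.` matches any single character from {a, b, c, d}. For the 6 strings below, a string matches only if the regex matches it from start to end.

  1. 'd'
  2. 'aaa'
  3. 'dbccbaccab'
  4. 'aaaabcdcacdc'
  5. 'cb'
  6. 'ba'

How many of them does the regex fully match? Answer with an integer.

2

1 → match
2 → match
3 → no match
4 → no match
5 → no match
6 → no match
Total matched: 2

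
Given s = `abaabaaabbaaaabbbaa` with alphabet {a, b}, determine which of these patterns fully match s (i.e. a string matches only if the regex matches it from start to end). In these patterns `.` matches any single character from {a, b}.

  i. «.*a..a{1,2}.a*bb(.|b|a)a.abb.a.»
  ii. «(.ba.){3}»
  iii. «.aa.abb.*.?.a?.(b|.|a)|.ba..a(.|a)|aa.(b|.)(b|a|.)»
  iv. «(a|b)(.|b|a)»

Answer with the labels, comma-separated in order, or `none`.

i

i → match
ii → no match
iii → no match
iv → no match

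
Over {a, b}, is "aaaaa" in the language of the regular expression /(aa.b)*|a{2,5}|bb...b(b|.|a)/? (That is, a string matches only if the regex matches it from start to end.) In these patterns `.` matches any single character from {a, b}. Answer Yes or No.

Yes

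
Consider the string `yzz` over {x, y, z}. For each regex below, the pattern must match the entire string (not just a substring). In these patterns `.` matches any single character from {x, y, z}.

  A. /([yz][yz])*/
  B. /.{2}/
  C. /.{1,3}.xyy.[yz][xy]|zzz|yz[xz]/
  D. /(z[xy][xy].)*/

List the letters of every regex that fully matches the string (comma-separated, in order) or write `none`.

C

A → no match
B → no match
C → match
D → no match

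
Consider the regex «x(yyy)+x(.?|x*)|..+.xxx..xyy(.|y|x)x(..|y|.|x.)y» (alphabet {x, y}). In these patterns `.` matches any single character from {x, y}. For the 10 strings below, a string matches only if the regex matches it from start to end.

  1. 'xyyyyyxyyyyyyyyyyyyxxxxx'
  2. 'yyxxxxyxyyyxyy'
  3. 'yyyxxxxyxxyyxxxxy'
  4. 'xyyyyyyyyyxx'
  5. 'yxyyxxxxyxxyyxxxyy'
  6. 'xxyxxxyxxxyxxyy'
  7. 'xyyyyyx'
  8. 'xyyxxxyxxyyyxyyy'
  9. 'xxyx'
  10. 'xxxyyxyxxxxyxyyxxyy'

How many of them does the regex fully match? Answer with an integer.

5

1 → no match
2 → no match
3 → match
4. 'xyyyyyyyyyxx' → match
5 → match
6 → no match
7. 'xyyyyyx' → no match
8 → match
9. 'xxyx' → no match
10 → match
Total matched: 5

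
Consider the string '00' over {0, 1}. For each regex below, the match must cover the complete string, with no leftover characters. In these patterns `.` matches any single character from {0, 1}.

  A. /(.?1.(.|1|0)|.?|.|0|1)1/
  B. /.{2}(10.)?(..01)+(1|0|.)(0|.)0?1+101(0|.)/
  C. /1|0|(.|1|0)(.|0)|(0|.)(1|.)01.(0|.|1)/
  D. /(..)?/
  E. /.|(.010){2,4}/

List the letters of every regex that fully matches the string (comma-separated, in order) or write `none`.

C, D

A → no match — must end with '1'
B → no match
C → match
D → match
E → no match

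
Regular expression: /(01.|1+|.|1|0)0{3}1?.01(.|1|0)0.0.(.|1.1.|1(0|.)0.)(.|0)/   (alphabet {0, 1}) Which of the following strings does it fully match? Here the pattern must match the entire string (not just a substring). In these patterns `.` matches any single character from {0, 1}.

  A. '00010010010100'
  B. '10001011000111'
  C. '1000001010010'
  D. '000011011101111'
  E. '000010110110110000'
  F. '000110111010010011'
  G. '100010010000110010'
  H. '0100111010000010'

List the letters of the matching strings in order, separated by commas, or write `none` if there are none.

A → no match
B → match
C → no match
D → no match
E → no match
F → no match
G → match
H → no match

B, G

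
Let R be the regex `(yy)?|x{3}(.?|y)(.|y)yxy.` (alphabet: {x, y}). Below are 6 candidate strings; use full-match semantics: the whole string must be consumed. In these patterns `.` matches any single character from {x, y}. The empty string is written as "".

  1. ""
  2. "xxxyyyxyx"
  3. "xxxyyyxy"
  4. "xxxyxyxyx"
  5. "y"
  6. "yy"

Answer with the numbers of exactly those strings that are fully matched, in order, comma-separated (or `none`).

1, 2, 4, 6

1 → match
2 → match
3 → no match
4 → match
5 → no match
6 → match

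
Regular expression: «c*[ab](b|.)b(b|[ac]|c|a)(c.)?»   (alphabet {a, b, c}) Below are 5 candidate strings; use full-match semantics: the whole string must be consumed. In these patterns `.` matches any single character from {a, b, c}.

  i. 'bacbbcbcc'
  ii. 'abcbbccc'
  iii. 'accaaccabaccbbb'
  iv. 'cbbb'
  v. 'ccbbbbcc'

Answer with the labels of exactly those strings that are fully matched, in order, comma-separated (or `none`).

v

i. 'bacbbcbcc' → no match
ii. 'abcbbccc' → no match
iii → no match
iv. 'cbbb' → no match
v. 'ccbbbbcc' → match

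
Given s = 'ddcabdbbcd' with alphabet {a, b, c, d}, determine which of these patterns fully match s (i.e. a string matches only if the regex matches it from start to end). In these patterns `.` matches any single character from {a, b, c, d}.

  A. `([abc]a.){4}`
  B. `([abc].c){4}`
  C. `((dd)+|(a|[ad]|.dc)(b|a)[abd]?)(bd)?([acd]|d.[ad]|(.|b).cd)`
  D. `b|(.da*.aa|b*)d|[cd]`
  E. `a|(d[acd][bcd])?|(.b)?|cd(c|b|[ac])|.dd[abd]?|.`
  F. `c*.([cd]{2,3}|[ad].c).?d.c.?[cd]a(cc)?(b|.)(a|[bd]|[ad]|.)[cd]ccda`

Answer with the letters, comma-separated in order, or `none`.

C

A → no match
B → no match — must end with 'c'
C → match
D → no match
E → no match
F → no match — must end with 'ccda'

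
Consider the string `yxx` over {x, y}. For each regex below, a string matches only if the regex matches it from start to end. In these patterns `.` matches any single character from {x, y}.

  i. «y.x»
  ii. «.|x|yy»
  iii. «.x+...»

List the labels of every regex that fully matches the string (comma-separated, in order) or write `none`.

i

i → match
ii → no match
iii → no match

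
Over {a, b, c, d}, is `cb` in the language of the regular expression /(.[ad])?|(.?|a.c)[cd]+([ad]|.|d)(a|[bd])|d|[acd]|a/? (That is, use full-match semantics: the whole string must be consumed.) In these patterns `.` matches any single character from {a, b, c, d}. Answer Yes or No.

No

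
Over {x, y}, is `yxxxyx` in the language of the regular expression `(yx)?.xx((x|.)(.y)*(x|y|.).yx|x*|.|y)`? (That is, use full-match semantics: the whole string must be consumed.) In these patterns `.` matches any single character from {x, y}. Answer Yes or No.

No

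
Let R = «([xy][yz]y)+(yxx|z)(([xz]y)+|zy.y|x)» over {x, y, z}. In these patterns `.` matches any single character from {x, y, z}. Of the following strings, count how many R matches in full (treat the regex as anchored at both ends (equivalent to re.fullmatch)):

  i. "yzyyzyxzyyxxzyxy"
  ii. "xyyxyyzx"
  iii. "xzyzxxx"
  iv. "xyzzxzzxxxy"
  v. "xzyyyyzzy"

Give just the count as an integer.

i → match
ii → match
iii → no match
iv → no match
v → match
Total matched: 3

3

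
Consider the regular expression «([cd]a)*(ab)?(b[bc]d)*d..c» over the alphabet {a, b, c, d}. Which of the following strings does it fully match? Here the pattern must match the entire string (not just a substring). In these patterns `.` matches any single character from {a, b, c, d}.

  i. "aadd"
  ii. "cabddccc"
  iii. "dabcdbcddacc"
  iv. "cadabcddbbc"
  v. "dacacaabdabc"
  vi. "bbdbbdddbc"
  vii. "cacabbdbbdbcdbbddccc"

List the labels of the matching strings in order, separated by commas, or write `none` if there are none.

iii, iv, v, vi, vii

i. "aadd" → no match — must end with "c"
ii. "cabddccc" → no match
iii. "dabcdbcddacc" → match
iv. "cadabcddbbc" → match
v. "dacacaabdabc" → match
vi. "bbdbbdddbc" → match
vii → match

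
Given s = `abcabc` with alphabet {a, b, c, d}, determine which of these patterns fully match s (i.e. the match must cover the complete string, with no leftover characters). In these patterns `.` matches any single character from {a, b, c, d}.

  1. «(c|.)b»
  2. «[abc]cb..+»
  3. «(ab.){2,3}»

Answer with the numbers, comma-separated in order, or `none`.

3

1 → no match — must end with `b`
2 → no match
3 → match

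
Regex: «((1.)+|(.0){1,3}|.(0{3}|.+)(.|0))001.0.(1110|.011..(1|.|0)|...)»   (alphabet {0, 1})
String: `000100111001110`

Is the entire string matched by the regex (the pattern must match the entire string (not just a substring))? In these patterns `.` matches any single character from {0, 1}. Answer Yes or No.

No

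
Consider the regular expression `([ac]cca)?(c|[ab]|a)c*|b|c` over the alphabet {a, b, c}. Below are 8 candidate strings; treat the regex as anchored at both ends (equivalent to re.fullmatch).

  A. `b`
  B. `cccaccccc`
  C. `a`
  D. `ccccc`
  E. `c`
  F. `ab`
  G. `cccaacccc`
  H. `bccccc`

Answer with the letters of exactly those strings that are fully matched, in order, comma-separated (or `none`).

A, B, C, D, E, G, H

A → match
B → match
C → match
D → match
E → match
F → no match
G → match
H → match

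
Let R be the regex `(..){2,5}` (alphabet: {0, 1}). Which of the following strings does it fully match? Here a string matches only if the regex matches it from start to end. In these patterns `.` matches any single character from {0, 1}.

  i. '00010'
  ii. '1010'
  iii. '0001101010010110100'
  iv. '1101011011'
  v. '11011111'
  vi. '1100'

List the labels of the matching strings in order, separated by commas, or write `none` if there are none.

i → no match
ii → match
iii → no match
iv → match
v → match
vi → match

ii, iv, v, vi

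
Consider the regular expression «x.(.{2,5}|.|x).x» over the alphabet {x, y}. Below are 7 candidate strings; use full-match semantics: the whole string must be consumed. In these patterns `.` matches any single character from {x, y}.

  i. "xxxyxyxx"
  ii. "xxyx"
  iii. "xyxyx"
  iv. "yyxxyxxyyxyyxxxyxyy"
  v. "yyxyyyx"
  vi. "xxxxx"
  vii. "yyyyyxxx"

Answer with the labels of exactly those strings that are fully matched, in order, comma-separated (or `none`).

i, iii, vi

i. "xxxyxyxx" → match
ii. "xxyx" → no match
iii. "xyxyx" → match
iv → no match — must start with "x"
v. "yyxyyyx" → no match — must start with "x"
vi. "xxxxx" → match
vii. "yyyyyxxx" → no match — must start with "x"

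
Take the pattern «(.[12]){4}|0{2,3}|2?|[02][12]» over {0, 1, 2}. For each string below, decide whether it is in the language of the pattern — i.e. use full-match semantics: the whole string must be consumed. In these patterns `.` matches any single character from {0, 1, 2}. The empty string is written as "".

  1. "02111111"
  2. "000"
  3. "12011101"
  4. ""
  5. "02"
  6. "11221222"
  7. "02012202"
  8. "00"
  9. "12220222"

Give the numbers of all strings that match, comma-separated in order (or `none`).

1. "02111111" → match
2. "000" → match
3. "12011101" → match
4. "" → match
5. "02" → match
6. "11221222" → match
7. "02012202" → match
8. "00" → match
9. "12220222" → match

1, 2, 3, 4, 5, 6, 7, 8, 9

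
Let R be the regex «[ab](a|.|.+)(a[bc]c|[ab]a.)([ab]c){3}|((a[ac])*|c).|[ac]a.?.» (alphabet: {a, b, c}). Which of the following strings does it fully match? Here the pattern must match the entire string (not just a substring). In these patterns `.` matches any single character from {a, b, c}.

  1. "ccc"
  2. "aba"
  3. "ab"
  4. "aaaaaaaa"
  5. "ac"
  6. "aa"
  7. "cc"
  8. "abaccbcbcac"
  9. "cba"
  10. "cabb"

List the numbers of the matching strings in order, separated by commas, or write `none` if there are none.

1 → no match
2 → no match
3 → no match
4 → no match
5 → no match
6 → no match
7 → match
8 → match
9 → no match
10 → match

7, 8, 10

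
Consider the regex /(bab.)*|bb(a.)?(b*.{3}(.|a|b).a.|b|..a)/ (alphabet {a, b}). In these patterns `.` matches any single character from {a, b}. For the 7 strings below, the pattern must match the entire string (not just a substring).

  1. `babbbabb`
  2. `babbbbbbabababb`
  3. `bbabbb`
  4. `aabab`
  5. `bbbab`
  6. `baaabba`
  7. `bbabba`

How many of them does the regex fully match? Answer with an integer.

1 → match
2 → no match
3 → no match
4 → no match
5 → no match
6 → no match
7 → no match
Total matched: 1

1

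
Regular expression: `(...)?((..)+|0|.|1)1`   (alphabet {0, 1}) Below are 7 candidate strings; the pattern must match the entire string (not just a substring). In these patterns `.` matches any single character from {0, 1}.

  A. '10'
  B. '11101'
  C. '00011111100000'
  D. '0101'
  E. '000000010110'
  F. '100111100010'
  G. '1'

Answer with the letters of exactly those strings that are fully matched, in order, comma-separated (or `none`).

B

A → no match — must end with '1'
B → match
C → no match — must end with '1'
D → no match
E → no match — must end with '1'
F → no match — must end with '1'
G → no match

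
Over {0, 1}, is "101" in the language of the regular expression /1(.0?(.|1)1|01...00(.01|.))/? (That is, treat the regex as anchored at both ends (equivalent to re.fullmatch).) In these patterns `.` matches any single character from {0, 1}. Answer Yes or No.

No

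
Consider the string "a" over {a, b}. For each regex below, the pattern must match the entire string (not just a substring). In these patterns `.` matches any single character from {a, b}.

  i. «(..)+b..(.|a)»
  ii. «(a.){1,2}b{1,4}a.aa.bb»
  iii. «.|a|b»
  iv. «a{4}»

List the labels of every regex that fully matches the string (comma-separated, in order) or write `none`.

i → no match
ii → no match — must end with "bb"
iii → match
iv → no match

iii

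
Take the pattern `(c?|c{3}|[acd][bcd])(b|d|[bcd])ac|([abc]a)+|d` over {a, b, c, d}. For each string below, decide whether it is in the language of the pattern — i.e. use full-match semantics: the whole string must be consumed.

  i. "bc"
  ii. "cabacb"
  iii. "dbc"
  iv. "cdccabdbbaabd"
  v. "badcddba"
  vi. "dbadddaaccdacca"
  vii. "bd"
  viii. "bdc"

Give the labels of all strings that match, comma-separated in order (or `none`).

none

i → no match
ii → no match
iii → no match
iv → no match
v → no match
vi → no match
vii → no match
viii → no match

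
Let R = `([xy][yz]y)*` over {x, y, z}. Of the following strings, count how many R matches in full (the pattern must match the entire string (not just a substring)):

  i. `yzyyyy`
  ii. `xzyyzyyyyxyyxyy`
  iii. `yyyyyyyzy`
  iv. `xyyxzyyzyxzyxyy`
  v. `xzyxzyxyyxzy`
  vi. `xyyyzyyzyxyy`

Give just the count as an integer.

6

i → match
ii → match
iii → match
iv → match
v → match
vi → match
Total matched: 6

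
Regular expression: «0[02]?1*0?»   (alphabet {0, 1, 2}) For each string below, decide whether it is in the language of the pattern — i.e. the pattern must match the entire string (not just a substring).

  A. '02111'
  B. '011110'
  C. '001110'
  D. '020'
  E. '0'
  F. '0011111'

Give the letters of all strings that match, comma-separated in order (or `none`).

A, B, C, D, E, F

A → match
B → match
C → match
D → match
E → match
F → match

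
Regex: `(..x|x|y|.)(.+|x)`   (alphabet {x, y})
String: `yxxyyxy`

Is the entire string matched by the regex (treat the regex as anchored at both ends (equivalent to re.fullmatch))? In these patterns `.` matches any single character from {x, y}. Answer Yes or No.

Yes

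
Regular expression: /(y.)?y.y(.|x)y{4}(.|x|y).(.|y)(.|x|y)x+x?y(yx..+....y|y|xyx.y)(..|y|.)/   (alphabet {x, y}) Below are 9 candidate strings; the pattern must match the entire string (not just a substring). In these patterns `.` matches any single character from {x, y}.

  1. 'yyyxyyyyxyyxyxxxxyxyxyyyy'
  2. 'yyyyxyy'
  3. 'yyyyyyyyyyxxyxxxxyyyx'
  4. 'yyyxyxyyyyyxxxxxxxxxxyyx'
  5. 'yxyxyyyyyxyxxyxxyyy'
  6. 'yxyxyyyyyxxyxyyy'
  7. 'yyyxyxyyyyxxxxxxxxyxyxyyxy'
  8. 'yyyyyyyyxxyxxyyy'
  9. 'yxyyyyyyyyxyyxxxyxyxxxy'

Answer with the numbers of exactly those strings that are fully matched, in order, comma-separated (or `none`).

3, 4, 6, 7, 8

1 → no match
2. 'yyyyxyy' → no match
3 → match
4 → match
5 → no match
6 → match
7 → match
8 → match
9 → no match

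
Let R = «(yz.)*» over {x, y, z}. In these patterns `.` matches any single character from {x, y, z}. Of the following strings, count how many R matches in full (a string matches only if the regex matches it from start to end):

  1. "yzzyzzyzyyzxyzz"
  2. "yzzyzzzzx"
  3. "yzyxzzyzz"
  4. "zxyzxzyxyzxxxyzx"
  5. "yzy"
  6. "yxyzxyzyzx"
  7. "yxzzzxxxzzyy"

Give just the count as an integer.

1 → match
2. "yzzyzzzzx" → no match
3. "yzyxzzyzz" → no match
4 → no match
5. "yzy" → match
6. "yxyzxyzyzx" → no match
7. "yxzzzxxxzzyy" → no match
Total matched: 2

2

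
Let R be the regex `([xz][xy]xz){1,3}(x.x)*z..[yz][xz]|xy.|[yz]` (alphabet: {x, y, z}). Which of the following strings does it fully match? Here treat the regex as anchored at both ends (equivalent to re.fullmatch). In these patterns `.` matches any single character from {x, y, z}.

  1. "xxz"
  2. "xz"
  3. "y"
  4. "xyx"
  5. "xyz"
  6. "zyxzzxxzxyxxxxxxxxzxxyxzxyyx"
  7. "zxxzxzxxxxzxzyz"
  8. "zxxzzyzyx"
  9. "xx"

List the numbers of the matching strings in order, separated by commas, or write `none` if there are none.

1 → no match
2 → no match
3 → match
4 → match
5 → match
6 → match
7 → match
8 → match
9 → no match

3, 4, 5, 6, 7, 8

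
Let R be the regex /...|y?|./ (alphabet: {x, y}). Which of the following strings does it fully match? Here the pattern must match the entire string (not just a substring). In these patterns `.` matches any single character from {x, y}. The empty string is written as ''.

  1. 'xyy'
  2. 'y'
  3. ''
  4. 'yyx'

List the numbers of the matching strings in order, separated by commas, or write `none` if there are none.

1 → match
2 → match
3 → match
4 → match

1, 2, 3, 4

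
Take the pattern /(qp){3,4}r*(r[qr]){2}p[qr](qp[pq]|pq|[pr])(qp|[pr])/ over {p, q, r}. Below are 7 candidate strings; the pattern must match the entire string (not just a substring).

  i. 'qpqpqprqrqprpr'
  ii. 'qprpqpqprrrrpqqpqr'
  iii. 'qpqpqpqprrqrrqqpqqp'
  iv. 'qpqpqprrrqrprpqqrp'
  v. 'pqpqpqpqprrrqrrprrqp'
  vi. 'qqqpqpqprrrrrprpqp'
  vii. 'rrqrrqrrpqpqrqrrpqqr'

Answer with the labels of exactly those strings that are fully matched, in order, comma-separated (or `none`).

i → match
ii → no match
iii → no match
iv → no match
v → no match — must start with 'qp'
vi → no match — must start with 'qp'
vii → no match — must start with 'qp'

i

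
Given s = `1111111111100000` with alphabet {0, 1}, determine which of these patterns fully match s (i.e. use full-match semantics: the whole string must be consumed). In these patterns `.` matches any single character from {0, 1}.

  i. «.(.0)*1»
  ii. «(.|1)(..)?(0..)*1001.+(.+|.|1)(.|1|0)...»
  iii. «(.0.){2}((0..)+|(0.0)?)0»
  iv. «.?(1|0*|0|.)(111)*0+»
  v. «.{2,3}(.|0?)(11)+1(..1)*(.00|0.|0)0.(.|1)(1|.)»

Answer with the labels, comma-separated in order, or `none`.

i → no match — must end with `1`
ii → no match
iii → no match
iv → match
v → match

iv, v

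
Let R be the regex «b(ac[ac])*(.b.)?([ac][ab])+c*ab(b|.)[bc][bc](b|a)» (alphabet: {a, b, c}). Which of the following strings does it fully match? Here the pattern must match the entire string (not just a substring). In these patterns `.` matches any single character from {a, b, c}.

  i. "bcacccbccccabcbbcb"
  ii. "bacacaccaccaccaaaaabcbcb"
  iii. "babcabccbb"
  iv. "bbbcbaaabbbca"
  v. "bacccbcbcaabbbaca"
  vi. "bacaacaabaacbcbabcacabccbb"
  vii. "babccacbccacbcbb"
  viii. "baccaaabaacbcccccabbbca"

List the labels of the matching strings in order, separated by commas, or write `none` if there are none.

i → no match
ii → no match
iii → match
iv → no match
v → no match
vi → match
vii → no match
viii → match

iii, vi, viii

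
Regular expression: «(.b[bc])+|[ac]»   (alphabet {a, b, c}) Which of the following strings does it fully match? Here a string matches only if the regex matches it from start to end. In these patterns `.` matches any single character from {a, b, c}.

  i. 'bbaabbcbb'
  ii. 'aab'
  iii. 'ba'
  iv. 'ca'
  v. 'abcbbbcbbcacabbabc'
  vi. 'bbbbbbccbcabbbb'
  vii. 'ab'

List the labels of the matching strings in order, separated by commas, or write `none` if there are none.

i → no match
ii → no match
iii → no match
iv → no match
v → no match
vi → no match
vii → no match

none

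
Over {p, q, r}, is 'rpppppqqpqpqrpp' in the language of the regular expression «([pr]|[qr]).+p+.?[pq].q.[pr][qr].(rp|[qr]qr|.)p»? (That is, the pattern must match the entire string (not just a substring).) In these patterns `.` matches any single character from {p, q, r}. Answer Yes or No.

No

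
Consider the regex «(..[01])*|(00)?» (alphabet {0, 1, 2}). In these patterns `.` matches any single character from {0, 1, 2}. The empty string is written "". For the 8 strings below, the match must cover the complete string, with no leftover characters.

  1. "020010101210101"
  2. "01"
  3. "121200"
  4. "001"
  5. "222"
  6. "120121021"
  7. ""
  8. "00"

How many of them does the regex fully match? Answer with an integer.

6

1 → match
2 → no match
3 → match
4 → match
5 → no match
6 → match
7 → match
8 → match
Total matched: 6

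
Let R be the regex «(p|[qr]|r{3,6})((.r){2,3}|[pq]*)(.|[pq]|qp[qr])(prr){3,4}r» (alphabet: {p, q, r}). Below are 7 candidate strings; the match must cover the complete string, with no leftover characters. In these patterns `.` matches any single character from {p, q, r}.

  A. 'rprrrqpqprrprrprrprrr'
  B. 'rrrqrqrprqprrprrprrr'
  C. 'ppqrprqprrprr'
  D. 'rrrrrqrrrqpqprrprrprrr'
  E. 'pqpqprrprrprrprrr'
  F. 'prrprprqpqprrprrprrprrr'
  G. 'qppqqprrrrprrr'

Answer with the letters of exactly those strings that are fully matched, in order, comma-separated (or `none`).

A, B, D, E, F

A → match
B → match
C → no match — must end with 'prrr'
D → match
E → match
F → match
G → no match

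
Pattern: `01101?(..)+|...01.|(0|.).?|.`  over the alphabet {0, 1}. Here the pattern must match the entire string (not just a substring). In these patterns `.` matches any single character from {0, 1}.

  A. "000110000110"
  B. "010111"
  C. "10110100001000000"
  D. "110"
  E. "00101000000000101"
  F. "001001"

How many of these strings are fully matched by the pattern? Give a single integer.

0

A → no match
B → no match
C → no match
D → no match
E → no match
F → no match
Total matched: 0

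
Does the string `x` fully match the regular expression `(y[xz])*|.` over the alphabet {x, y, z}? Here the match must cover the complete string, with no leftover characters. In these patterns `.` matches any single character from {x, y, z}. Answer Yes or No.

Yes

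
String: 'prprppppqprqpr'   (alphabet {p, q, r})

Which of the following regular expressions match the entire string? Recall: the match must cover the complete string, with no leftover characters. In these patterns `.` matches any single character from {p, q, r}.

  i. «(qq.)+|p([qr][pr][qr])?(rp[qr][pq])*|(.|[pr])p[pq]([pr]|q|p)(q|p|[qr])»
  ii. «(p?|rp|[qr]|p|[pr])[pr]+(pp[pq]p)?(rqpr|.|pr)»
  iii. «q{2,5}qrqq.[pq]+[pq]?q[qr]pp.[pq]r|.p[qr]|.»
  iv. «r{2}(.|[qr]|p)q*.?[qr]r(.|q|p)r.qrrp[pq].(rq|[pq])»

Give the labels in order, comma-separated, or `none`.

i → no match
ii → match
iii → no match
iv → no match — must start with 'r'

ii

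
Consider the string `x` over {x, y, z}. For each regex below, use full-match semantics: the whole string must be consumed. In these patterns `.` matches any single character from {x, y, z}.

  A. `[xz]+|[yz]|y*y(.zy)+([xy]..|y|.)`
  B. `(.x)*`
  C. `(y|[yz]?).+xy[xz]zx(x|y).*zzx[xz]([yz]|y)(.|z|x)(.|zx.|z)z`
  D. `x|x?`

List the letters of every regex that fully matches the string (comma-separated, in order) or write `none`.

A, D

A → match
B → no match
C → no match — must end with `z`
D → match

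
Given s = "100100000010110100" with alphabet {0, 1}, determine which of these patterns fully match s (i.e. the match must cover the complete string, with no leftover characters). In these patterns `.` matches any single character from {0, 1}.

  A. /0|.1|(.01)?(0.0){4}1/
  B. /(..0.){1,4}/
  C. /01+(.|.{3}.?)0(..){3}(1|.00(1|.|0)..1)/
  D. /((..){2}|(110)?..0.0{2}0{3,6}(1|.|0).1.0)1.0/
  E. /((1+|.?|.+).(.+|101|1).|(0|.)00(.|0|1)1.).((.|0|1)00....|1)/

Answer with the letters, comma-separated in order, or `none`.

D

A → no match
B → no match
C → no match — must start with "01"
D → match
E → no match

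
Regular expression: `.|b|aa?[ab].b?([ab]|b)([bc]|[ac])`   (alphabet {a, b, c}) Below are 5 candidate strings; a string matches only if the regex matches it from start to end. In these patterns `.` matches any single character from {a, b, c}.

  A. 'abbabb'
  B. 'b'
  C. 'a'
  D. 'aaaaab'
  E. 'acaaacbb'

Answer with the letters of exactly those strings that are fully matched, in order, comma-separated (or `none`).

B, C, D

A. 'abbabb' → no match
B. 'b' → match
C. 'a' → match
D. 'aaaaab' → match
E. 'acaaacbb' → no match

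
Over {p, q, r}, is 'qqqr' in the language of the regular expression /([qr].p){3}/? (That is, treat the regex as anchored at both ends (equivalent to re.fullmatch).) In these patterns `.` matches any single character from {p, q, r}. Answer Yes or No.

No

Every match must end with 'p', but 'qqqr' does not.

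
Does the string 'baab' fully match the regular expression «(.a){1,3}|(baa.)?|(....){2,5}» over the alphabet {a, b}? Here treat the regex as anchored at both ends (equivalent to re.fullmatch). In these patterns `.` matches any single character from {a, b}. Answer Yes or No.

Yes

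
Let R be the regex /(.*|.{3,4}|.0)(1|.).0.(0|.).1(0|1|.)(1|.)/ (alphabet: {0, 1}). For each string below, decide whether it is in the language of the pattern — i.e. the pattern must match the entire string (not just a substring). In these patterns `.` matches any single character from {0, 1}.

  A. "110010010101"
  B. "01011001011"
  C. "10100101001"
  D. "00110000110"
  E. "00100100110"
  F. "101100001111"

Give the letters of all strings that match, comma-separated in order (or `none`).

A. "110010010101" → match
B. "01011001011" → no match
C. "10100101001" → no match
D. "00110000110" → match
E. "00100100110" → match
F. "101100001111" → match

A, D, E, F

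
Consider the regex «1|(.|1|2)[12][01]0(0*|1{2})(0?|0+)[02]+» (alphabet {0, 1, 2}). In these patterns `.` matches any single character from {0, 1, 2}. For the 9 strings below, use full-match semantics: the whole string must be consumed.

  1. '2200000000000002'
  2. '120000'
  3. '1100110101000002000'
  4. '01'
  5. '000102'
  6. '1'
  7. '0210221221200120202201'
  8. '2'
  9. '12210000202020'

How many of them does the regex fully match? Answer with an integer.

3

1 → match
2. '120000' → match
3 → no match
4. '01' → no match
5. '000102' → no match
6. '1' → match
7 → no match
8. '2' → no match
9 → no match
Total matched: 3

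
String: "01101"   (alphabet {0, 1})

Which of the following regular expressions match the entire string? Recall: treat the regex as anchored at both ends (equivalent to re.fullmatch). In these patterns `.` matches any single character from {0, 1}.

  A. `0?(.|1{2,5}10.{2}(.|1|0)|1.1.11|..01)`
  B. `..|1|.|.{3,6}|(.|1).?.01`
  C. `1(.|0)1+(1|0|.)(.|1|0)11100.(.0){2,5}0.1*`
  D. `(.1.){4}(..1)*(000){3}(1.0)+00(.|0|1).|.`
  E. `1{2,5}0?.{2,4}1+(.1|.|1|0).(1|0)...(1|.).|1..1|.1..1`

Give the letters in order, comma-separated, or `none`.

A → match
B → match
C → no match — must start with "1"
D → no match
E → match

A, B, E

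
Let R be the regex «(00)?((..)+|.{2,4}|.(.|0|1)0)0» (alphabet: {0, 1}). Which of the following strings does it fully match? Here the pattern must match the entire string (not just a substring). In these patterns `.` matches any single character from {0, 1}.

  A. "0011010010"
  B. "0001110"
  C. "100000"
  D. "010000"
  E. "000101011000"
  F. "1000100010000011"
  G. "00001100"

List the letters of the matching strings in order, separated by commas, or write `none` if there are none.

A → no match
B → match
C → no match
D → no match
E → no match
F → no match — must end with "0"
G → no match

B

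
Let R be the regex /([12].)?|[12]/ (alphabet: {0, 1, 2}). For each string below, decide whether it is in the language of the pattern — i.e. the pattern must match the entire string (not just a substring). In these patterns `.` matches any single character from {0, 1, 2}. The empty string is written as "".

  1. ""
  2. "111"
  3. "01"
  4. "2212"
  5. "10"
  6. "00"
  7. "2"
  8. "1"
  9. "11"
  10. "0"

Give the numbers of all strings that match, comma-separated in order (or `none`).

1 → match
2 → no match
3 → no match
4 → no match
5 → match
6 → no match
7 → match
8 → match
9 → match
10 → no match

1, 5, 7, 8, 9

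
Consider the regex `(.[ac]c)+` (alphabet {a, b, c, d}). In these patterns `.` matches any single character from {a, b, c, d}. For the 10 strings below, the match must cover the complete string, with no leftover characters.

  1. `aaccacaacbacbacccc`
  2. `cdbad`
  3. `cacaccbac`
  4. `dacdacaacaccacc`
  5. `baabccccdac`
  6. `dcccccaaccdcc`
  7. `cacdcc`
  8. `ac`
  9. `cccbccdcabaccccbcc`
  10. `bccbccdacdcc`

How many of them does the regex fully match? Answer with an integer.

1 → match
2. `cdbad` → no match — must end with `c`
3. `cacaccbac` → match
4 → match
5. `baabccccdac` → no match
6 → no match
7. `cacdcc` → match
8. `ac` → no match
9 → no match
10. `bccbccdacdcc` → match
Total matched: 5

5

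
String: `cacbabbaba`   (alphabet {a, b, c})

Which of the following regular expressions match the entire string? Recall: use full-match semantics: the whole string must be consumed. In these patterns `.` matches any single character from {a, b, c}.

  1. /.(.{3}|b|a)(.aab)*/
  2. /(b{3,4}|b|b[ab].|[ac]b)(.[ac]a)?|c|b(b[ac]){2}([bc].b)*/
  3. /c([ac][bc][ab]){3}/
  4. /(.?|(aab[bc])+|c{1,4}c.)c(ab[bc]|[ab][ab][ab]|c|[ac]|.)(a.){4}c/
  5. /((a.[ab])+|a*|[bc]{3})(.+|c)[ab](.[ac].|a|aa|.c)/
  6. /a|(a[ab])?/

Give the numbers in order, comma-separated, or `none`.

3, 5

1 → no match
2 → no match
3 → match
4 → no match — must end with `c`
5 → match
6 → no match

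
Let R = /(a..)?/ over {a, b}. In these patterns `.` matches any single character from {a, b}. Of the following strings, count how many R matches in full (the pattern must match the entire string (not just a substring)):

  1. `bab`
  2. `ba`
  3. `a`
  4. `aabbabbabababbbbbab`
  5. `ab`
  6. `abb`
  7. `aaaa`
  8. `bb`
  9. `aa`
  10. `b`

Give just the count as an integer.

1 → no match
2 → no match
3 → no match
4 → no match
5 → no match
6 → match
7 → no match
8 → no match
9 → no match
10 → no match
Total matched: 1

1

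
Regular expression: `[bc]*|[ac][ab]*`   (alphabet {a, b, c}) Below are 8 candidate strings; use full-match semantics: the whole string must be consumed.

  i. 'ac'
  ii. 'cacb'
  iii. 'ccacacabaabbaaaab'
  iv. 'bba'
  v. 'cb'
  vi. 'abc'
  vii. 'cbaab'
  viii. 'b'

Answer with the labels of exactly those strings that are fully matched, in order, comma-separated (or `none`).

i → no match
ii → no match
iii → no match
iv → no match
v → match
vi → no match
vii → match
viii → match

v, vii, viii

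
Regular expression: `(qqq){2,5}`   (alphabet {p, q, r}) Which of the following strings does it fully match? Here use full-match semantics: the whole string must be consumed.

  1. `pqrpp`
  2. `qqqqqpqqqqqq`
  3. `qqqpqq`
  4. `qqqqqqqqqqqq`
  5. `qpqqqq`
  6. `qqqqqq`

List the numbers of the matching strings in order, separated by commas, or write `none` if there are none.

1 → no match — must start with `qqq`
2 → no match
3 → no match — must end with `qqq`
4 → match
5 → no match — must start with `qqq`
6 → match

4, 6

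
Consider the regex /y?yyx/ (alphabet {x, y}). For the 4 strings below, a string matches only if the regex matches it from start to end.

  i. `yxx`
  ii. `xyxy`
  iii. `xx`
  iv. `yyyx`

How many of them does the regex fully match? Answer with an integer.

1

i → no match — must end with `yyx`
ii → no match — must end with `yyx`
iii → no match — must end with `yyx`
iv → match
Total matched: 1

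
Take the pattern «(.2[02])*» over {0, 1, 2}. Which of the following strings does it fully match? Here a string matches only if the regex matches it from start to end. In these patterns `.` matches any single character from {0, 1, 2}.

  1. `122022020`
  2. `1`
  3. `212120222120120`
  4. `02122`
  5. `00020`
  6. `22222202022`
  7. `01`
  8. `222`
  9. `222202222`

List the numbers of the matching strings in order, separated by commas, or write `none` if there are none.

1 → match
2 → no match
3 → no match
4 → no match
5 → no match
6 → no match
7 → no match
8 → match
9 → no match

1, 8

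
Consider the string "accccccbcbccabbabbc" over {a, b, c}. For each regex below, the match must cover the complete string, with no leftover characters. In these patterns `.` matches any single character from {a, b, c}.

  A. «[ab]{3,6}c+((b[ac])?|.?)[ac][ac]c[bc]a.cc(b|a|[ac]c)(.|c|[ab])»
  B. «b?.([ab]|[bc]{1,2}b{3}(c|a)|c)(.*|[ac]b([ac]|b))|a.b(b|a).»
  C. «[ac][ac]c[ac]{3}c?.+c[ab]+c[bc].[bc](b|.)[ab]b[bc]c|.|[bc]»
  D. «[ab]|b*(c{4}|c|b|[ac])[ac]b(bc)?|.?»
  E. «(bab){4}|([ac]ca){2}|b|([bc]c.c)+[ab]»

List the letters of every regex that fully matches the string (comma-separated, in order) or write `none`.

B, C

A → no match
B → match
C → match
D → no match
E → no match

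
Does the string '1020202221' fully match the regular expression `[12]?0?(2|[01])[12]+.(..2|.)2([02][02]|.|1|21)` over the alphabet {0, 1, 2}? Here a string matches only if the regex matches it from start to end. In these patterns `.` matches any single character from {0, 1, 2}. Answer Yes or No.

Yes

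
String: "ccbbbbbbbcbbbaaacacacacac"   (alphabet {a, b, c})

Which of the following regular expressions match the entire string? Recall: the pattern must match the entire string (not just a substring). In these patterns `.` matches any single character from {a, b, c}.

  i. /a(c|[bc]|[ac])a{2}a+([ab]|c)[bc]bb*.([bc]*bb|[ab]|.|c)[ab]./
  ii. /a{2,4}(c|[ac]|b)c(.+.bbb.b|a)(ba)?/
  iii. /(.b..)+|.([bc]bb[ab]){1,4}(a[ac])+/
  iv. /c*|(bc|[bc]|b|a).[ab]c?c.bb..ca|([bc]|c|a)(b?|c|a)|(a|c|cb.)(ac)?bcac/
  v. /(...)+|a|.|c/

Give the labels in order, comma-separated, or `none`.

iii

i → no match — must start with "a"
ii → no match — must start with "a"
iii → match
iv → no match
v → no match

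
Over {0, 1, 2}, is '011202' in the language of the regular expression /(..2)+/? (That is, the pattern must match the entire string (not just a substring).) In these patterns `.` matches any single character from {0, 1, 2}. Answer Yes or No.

No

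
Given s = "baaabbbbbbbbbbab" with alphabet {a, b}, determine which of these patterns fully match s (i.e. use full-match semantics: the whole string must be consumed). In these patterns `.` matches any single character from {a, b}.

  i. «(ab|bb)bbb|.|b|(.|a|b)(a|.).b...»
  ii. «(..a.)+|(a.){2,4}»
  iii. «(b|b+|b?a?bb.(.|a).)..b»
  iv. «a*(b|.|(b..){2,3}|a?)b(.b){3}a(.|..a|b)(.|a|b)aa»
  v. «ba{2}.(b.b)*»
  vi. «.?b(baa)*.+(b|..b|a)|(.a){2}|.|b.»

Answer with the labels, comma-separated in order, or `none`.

i → no match
ii → no match
iii → no match
iv → no match — must end with "aa"
v → match
vi → match

v, vi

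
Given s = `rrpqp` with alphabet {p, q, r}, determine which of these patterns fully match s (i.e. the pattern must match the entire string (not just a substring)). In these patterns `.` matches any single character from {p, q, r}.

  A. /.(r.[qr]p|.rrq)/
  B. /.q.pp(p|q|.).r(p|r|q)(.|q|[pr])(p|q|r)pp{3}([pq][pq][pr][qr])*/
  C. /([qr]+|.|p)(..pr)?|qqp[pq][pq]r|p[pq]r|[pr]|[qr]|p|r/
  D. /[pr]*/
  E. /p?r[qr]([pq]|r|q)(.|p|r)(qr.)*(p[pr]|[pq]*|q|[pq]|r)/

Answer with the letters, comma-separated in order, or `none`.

A → match
B → no match
C → no match
D → no match
E → match

A, E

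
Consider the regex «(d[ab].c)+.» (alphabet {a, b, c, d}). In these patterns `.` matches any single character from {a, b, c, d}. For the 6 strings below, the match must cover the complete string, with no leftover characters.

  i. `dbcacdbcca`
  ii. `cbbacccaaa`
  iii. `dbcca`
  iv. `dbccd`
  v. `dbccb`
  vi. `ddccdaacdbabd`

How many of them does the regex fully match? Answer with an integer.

3

i → no match
ii → no match — must start with `d`
iii → match
iv → match
v → match
vi → no match
Total matched: 3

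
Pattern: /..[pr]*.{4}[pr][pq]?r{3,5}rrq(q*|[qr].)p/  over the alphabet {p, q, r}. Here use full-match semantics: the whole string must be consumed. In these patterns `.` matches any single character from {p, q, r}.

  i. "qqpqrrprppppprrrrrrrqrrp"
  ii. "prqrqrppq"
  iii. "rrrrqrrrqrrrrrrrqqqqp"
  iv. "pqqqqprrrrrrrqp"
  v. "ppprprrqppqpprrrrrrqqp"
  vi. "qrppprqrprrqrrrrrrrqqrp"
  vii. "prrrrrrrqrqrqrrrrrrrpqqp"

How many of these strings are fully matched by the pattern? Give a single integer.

4

i → no match
ii. "prqrqrppq" → no match — must end with "p"
iii → match
iv → match
v → match
vi → match
vii → no match
Total matched: 4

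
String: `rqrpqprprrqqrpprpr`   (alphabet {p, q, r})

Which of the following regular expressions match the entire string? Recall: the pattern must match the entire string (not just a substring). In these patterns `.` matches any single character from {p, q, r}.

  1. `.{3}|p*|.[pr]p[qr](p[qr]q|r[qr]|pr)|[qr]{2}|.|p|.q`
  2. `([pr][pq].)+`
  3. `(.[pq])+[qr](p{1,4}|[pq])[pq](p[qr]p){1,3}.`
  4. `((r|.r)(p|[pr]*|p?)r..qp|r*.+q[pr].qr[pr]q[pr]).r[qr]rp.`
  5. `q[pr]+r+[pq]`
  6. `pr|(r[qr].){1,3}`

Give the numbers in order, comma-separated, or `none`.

2

1 → no match
2 → match
3 → no match
4 → no match
5 → no match — must start with `q`
6 → no match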